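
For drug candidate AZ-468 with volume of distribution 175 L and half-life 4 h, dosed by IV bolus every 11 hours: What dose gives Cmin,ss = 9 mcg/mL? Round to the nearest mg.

τ/t½ = 11/4 ≈ 2.75, so f = (1/2)^(11/4) ≈ 0.148651.
Cmin,ss = (D/Vd)·f/(1−f), so D = Cmin,ss·Vd·(1−f)/f.
D = 9 × 175 × (1−f)/f ≈ 9 × 175 × 5.72717 ≈ 9020.29 mg.

9020 mg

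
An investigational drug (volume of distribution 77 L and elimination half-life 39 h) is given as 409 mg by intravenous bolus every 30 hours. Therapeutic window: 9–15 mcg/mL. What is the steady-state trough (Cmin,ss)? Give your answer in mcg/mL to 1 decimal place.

7.5 mcg/mL

τ/t½ = 30/39 ≈ 0.76923, so fraction remaining f = (1/2)^(30/39) ≈ 0.5867.
Accumulation ratio R = 1/(1 − f) ≈ 1/0.4133 ≈ 2.4195.
Each bolus raises the concentration by D/Vd = 409/77 ≈ 5.312 mcg/mL.
Cmax,ss = C₀/(1 − f) ≈ 5.312/0.4133 ≈ 12.853 mcg/mL.
One interval later, Cmin,ss = Cmax,ss·e^(−kτ) ≈ 12.853 × 0.5867 ≈ 7.541 mcg/mL.
Trough 7.5 mcg/mL vs MEC 9 mcg/mL: subtherapeutic.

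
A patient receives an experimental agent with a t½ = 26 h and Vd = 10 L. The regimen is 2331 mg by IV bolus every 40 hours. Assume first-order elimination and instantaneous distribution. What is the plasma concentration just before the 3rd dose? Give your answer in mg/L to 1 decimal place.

107.9 mg/L

f = (1/2)^(τ/t½) = (1/2)^(40/26) ≈ 0.3443.
C₀ = D/Vd = 2331/10 ≈ 233.100 mg/L.
Before the 3rd dose, 2 doses have been given. Superposition: Cmin = C₀·(f + f²).
≈ 233.100 × (0.3443 + 0.1185) ≈ 233.100 × 0.4628 ≈ 107.879 mg/L.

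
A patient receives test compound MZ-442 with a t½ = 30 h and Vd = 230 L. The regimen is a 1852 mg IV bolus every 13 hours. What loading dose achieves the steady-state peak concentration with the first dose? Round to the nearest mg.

7138 mg

f = (1/2)^(13/30) ≈ 0.740549; accumulation ratio R = 1/(1−f) ≈ 3.85429.
Loading dose to hit Cmax,ss on first dose: D_load = D_maint·R ≈ 1852 × 3.85429 ≈ 7138.15 mg.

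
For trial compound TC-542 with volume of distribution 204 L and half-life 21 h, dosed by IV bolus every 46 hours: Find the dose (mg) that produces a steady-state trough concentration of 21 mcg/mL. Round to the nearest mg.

15271 mg

τ/t½ = 46/21 ≈ 2.1905, so f = (1/2)^(46/21) ≈ 0.219079.
Cmin,ss = (D/Vd)·f/(1−f), so D = Cmin,ss·Vd·(1−f)/f.
D = 21 × 204 × (1−f)/f ≈ 21 × 204 × 3.56456 ≈ 15270.58 mg.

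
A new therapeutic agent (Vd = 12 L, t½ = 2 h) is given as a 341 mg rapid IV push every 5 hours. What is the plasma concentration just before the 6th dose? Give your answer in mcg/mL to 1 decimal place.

6.1 mcg/mL

f = (1/2)^(τ/t½) = (1/2)^(5/2) ≈ 0.1768.
C₀ = D/Vd = 341/12 ≈ 28.417 mcg/mL.
Before the 6th dose, 5 doses have been given. Superposition: Cmin = C₀·(f + f² + … + f^5).
≈ 28.417 × (0.1768 + 0.0313 + 0.0055 + 0.0010 + 0.0002) ≈ 28.417 × 0.2148 ≈ 6.104 mcg/mL.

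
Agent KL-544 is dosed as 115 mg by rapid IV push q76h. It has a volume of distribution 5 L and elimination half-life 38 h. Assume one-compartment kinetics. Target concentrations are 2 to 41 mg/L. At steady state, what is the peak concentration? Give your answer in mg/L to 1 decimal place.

τ = 76 h = 2 half-lives, so f = (1/2)^2 = 0.25.
Accumulation ratio R = 1/(1 − f) = 1/0.75 = 4/3.
Single-dose peak C₀ = D/Vd = 115/5 = 23 mg/L.
Steady-state peak Cmax,ss = C₀·R = 23 × 4/3 ≈ 30.667 mg/L.
Peak 30.7 mg/L vs MTC 41 mg/L: below toxic threshold.

30.7 mg/L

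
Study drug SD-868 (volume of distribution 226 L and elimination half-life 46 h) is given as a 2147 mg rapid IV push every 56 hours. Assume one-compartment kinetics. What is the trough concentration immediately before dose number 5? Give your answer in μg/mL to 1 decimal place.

6.9 μg/mL

f = (1/2)^(τ/t½) = (1/2)^(56/46) ≈ 0.4301.
C₀ = D/Vd = 2147/226 ≈ 9.500 μg/mL.
Before the 5th dose, 4 doses have been given. Superposition: Cmin = C₀·(f + f² + … + f^4).
≈ 9.500 × (0.4301 + 0.1850 + 0.0796 + 0.0342) ≈ 9.500 × 0.7289 ≈ 6.925 μg/mL.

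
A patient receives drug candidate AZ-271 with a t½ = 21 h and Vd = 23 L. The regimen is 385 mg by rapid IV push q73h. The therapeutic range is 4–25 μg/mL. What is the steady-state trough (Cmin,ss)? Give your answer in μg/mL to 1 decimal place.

τ/t½ = 73/21 ≈ 3.4762, so fraction remaining f = (1/2)^(73/21) ≈ 0.0899.
Accumulation ratio R = 1/(1 − f) ≈ 1/0.9101 ≈ 1.0988.
Single-dose peak C₀ = D/Vd = 385/23 ≈ 16.739 μg/mL.
Cmax,ss = C₀/(1 − f) ≈ 16.739/0.9101 ≈ 18.392 μg/mL.
Steady-state trough Cmin,ss = Cmax,ss·f ≈ 18.392 × 0.0899 ≈ 1.653 μg/mL.
Trough 1.7 μg/mL vs MEC 4 μg/mL: subtherapeutic.

1.7 μg/mL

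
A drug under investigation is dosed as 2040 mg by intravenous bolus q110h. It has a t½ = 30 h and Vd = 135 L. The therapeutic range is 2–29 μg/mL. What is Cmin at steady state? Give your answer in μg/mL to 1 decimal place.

1.3 μg/mL

k = ln2/t½ = ln2/30 ≈ 0.023105 h⁻¹; fraction remaining f = e^(−kτ) = e^(−0.023105×110) ≈ 0.0787.
Accumulation ratio R = 1/(1 − f) ≈ 1/0.9213 ≈ 1.0854.
Single-dose peak C₀ = D/Vd = 2040/135 ≈ 15.111 μg/mL.
Steady-state peak Cmax,ss = C₀·R ≈ 15.111 × 1.0854 ≈ 16.401 μg/mL.
Steady-state trough Cmin,ss = Cmax,ss·f ≈ 16.401 × 0.0787 ≈ 1.291 μg/mL.
Trough 1.3 μg/mL vs MEC 2 μg/mL: subtherapeutic.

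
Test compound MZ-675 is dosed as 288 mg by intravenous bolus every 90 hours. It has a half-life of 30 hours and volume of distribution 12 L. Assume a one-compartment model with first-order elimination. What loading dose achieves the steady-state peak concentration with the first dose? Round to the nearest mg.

329 mg

f = (1/2)^(90/30) ≈ 0.125000; accumulation ratio R = 1/(1−f) ≈ 1.14286.
Loading dose to hit Cmax,ss on first dose: D_load = D_maint·R ≈ 288 × 1.14286 ≈ 329.14 mg.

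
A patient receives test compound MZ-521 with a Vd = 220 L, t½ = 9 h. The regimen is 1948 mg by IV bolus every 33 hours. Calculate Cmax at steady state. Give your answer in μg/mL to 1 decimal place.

Over one 33-h interval, 33/9 ≈ 3.6667 half-lives elapse, leaving f ≈ 0.0787 of each dose.
At steady state, accumulation factor R = 1/(1 − e^(−kτ)) ≈ 1.0854.
Single-dose peak C₀ = D/Vd = 1948/220 ≈ 8.855 μg/mL.
Steady-state peak Cmax,ss = C₀·R ≈ 8.855 × 1.0854 ≈ 9.611 μg/mL.

9.6 μg/mL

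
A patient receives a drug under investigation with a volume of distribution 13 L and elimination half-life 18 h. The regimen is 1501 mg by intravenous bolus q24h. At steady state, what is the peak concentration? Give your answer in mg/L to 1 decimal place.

k = ln2/t½ = ln2/18 ≈ 0.038508 h⁻¹; fraction remaining f = e^(−kτ) = e^(−0.038508×24) ≈ 0.3969.
Accumulation ratio R = 1/(1 − f) ≈ 1/0.6031 ≈ 1.6581.
Single-dose peak C₀ = D/Vd = 1501/13 ≈ 115.462 mg/L.
Steady-state peak Cmax,ss = C₀·R ≈ 115.462 × 1.6581 ≈ 191.448 mg/L.

191.4 mg/L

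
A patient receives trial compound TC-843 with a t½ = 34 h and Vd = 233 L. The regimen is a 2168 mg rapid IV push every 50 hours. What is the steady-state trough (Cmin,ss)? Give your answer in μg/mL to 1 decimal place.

τ/t½ = 50/34 ≈ 1.4706, so fraction remaining f = (1/2)^(50/34) ≈ 0.3608.
Accumulation ratio R = 1/(1 − f) ≈ 1/0.6392 ≈ 1.5645.
Each bolus raises the concentration by D/Vd = 2168/233 ≈ 9.305 μg/mL.
Steady-state peak Cmax,ss = C₀·R ≈ 9.305 × 1.5645 ≈ 14.558 μg/mL.
One interval later, Cmin,ss = Cmax,ss·e^(−kτ) ≈ 14.558 × 0.3608 ≈ 5.253 μg/mL.

5.3 μg/mL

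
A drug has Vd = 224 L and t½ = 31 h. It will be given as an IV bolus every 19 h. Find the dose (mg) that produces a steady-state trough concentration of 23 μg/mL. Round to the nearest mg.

2727 mg

τ/t½ = 19/31 ≈ 0.6129, so f = (1/2)^(19/31) ≈ 0.653880.
Cmin,ss = (D/Vd)·f/(1−f), so D = Cmin,ss·Vd·(1−f)/f.
D = 23 × 224 × (1−f)/f ≈ 23 × 224 × 0.52933 ≈ 2727.11 mg.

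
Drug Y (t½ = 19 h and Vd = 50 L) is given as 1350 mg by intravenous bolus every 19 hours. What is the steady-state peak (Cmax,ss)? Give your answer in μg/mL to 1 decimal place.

τ = 19 h = 1 half-life, so f = (1/2)^1 = 0.5.
At steady state, R = 1/(1 − 0.5) = 2/1.
Single-dose peak C₀ = D/Vd = 1350/50 = 27 μg/mL.
Steady-state peak Cmax,ss = C₀·R = 27 × 2/1 ≈ 54.000 μg/mL.

54.0 μg/mL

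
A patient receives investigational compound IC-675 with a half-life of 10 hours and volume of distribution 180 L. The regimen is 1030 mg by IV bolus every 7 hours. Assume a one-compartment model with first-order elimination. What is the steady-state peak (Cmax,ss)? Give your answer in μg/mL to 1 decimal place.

14.9 μg/mL

τ/t½ = 7/10 ≈ 0.7, so fraction remaining f = (1/2)^(7/10) ≈ 0.6156.
Accumulation ratio R = 1/(1 − f) ≈ 1/0.3844 ≈ 2.6015.
Each bolus raises the concentration by D/Vd = 1030/180 ≈ 5.722 μg/mL.
Cmax,ss = C₀/(1 − f) ≈ 5.722/0.3844 ≈ 14.886 μg/mL.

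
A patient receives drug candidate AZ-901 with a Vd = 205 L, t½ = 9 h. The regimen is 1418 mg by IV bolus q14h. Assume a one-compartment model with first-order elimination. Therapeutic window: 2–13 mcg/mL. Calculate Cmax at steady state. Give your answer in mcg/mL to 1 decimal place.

10.5 mcg/mL

τ/t½ = 14/9 ≈ 1.5556, so fraction remaining f = (1/2)^(14/9) ≈ 0.3402.
At steady state, accumulation factor R = 1/(1 − e^(−kτ)) ≈ 1.5156.
Single-dose peak C₀ = D/Vd = 1418/205 ≈ 6.917 mcg/mL.
Cmax,ss = C₀/(1 − f) ≈ 6.917/0.6598 ≈ 10.483 mcg/mL.
Peak 10.5 mcg/mL vs MTC 13 mcg/mL: below toxic threshold.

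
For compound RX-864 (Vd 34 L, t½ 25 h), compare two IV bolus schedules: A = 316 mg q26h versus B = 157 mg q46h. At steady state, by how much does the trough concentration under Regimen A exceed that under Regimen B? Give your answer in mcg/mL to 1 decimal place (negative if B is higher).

Regimen A: f = (1/2)^(26/25) ≈ 0.4863; Cmin,ss = (316/34)·f/(1−f) ≈ 8.798 mcg/mL.
Regimen B: f = (1/2)^(46/25) ≈ 0.2793; Cmin,ss = (157/34)·f/(1−f) ≈ 1.790 mcg/mL.
Difference ≈ 8.798 − 1.790 ≈ 7.008 mcg/mL.

7.0 mcg/mL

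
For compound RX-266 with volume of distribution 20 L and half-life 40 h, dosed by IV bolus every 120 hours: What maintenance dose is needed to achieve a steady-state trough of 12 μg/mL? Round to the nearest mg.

1680 mg

τ/t½ = 120/40 ≈ 3, so f = (1/2)^(120/40) ≈ 0.125000.
Cmin,ss = (D/Vd)·f/(1−f), so D = Cmin,ss·Vd·(1−f)/f.
D = 12 × 20 × (1−f)/f ≈ 12 × 20 × 7.00000 ≈ 1680.00 mg.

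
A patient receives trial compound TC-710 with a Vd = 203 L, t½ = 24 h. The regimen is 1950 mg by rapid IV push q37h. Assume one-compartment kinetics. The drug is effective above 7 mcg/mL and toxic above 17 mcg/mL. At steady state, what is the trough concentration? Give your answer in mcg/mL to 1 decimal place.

k = ln2/t½ = ln2/24 ≈ 0.028881 h⁻¹; fraction remaining f = e^(−kτ) = e^(−0.028881×37) ≈ 0.3435.
At steady state, accumulation factor R = 1/(1 − e^(−kτ)) ≈ 1.5232.
Single-dose peak C₀ = D/Vd = 1950/203 ≈ 9.606 mcg/mL.
Steady-state peak Cmax,ss = C₀·R ≈ 9.606 × 1.5232 ≈ 14.632 mcg/mL.
Steady-state trough Cmin,ss = Cmax,ss·f ≈ 14.632 × 0.3435 ≈ 5.026 mcg/mL.
Trough 5.0 mcg/mL vs MEC 7 mcg/mL: subtherapeutic.

5.0 mcg/mL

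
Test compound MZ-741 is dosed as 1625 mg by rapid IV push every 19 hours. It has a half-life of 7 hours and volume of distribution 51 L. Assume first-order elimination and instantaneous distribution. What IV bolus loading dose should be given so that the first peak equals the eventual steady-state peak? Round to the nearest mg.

f = (1/2)^(19/7) ≈ 0.152377; accumulation ratio R = 1/(1−f) ≈ 1.17977.
Loading dose to hit Cmax,ss on first dose: D_load = D_maint·R ≈ 1625 × 1.17977 ≈ 1917.13 mg.

1917 mg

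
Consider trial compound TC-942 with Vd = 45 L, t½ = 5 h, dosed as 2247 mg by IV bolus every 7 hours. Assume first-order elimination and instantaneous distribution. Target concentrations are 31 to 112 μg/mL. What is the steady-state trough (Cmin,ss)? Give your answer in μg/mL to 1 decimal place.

30.5 μg/mL

k = ln2/t½ = ln2/5 ≈ 0.138629 h⁻¹; fraction remaining f = e^(−kτ) = e^(−0.138629×7) ≈ 0.3789.
At steady state, accumulation factor R = 1/(1 − e^(−kτ)) ≈ 1.6100.
Single-dose peak C₀ = D/Vd = 2247/45 ≈ 49.933 μg/mL.
Steady-state peak Cmax,ss = C₀·R ≈ 49.933 × 1.6100 ≈ 80.392 μg/mL.
One interval later, Cmin,ss = Cmax,ss·e^(−kτ) ≈ 80.392 × 0.3789 ≈ 30.461 μg/mL.
Trough 30.5 μg/mL vs MEC 31 μg/mL: subtherapeutic.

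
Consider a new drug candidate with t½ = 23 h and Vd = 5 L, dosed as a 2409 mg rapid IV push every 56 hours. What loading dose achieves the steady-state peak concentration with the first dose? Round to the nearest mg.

2956 mg

f = (1/2)^(56/23) ≈ 0.184951; accumulation ratio R = 1/(1−f) ≈ 1.22692.
Loading dose to hit Cmax,ss on first dose: D_load = D_maint·R ≈ 2409 × 1.22692 ≈ 2955.65 mg.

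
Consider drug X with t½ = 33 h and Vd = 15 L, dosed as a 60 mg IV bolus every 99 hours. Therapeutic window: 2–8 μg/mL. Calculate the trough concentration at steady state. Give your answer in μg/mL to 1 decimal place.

0.6 μg/mL

τ = 99 h = 3 half-lives, so f = (1/2)^3 = 0.125.
At steady state, R = 1/(1 − 0.125) = 8/7.
Single-dose peak C₀ = D/Vd = 60/15 = 4 μg/mL.
Steady-state peak Cmax,ss = C₀·R = 4 × 8/7 ≈ 4.571 μg/mL.
Steady-state trough Cmin,ss = Cmax,ss·f ≈ 4.571 × 0.125 ≈ 0.571 μg/mL.
Trough 0.6 μg/mL vs MEC 2 μg/mL: subtherapeutic.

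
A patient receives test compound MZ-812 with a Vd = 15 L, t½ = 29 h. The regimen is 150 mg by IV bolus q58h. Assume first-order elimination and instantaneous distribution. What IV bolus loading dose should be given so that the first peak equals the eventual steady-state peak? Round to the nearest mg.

200 mg

f = (1/2)^(58/29) ≈ 0.250000; accumulation ratio R = 1/(1−f) ≈ 1.33333.
Loading dose to hit Cmax,ss on first dose: D_load = D_maint·R ≈ 150 × 1.33333 ≈ 200.00 mg.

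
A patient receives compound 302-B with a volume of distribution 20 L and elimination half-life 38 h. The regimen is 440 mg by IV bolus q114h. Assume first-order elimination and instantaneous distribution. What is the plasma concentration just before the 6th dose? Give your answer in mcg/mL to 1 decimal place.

3.1 mcg/mL

f = (1/2)^(τ/t½) = (1/2)^(114/38) ≈ 0.1250.
C₀ = D/Vd = 440/20 ≈ 22.000 mcg/mL.
Before the 6th dose, 5 doses have been given. Superposition: Cmin = C₀·(f + f² + … + f^5).
≈ 22.000 × (0.1250 + 0.0156 + 0.0020 + 0.0002 + 0.0000) ≈ 22.000 × 0.1428 ≈ 3.142 mcg/mL.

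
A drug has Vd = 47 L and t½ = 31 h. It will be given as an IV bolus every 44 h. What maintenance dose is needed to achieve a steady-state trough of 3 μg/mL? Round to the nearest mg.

τ/t½ = 44/31 ≈ 1.4194, so f = (1/2)^(44/31) ≈ 0.373879.
Cmin,ss = (D/Vd)·f/(1−f), so D = Cmin,ss·Vd·(1−f)/f.
D = 3 × 47 × (1−f)/f ≈ 3 × 47 × 1.67466 ≈ 236.13 mg.

236 mg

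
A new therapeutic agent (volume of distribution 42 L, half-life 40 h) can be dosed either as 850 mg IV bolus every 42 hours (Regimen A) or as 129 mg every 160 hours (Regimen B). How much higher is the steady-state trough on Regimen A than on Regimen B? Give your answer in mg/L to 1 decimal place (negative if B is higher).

18.7 mg/L

Regimen A: f = (1/2)^(42/40) ≈ 0.4830; Cmin,ss = (850/42)·f/(1−f) ≈ 18.907 mg/L.
Regimen B: f = (1/2)^(160/40) ≈ 0.0625; Cmin,ss = (129/42)·f/(1−f) ≈ 0.205 mg/L.
Difference ≈ 18.907 − 0.205 ≈ 18.702 mg/L.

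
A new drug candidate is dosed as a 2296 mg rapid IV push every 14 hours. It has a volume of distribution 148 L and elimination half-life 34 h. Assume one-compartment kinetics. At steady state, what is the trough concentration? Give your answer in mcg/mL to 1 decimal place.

47.0 mcg/mL

k = ln2/t½ = ln2/34 ≈ 0.020387 h⁻¹; fraction remaining f = e^(−kτ) = e^(−0.020387×14) ≈ 0.7517.
At steady state, accumulation factor R = 1/(1 − e^(−kτ)) ≈ 4.0274.
Each bolus raises the concentration by D/Vd = 2296/148 ≈ 15.514 mcg/mL.
Steady-state peak Cmax,ss = C₀·R ≈ 15.514 × 4.0274 ≈ 62.481 mcg/mL.
One interval later, Cmin,ss = Cmax,ss·e^(−kτ) ≈ 62.481 × 0.7517 ≈ 46.967 mcg/mL.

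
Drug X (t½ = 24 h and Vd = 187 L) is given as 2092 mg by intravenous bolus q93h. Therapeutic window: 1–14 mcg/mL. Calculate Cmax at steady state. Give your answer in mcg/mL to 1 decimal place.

k = ln2/t½ = ln2/24 ≈ 0.028881 h⁻¹; fraction remaining f = e^(−kτ) = e^(−0.028881×93) ≈ 0.0682.
Accumulation ratio R = 1/(1 − f) ≈ 1/0.9318 ≈ 1.0732.
Single-dose peak C₀ = D/Vd = 2092/187 ≈ 11.187 mcg/mL.
Steady-state peak Cmax,ss = C₀·R ≈ 11.187 × 1.0732 ≈ 12.006 mcg/mL.
Peak 12.0 mcg/mL vs MTC 14 mcg/mL: below toxic threshold.

12.0 mcg/mL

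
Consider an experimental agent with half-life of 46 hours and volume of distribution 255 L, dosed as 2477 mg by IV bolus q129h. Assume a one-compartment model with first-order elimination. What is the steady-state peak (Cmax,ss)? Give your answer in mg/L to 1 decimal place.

11.3 mg/L

k = ln2/t½ = ln2/46 ≈ 0.015068 h⁻¹; fraction remaining f = e^(−kτ) = e^(−0.015068×129) ≈ 0.1432.
At steady state, accumulation factor R = 1/(1 − e^(−kτ)) ≈ 1.1671.
Single-dose peak C₀ = D/Vd = 2477/255 ≈ 9.714 mg/L.
Steady-state peak Cmax,ss = C₀·R ≈ 9.714 × 1.1671 ≈ 11.337 mg/L.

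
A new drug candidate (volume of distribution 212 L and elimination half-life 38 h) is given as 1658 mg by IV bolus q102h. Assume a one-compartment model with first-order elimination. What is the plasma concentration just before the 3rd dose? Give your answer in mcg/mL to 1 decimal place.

f = (1/2)^(τ/t½) = (1/2)^(102/38) ≈ 0.1556.
C₀ = D/Vd = 1658/212 ≈ 7.821 mcg/mL.
Before the 3rd dose, 2 doses have been given. Superposition: Cmin = C₀·(f + f²).
≈ 7.821 × (0.1556 + 0.0242) ≈ 7.821 × 0.1798 ≈ 1.406 mcg/mL.

1.4 mcg/mL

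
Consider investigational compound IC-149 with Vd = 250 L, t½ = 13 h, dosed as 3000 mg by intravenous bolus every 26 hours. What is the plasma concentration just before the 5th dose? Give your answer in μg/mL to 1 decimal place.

f = (1/2)^(τ/t½) = (1/2)^(26/13) ≈ 0.2500.
C₀ = D/Vd = 3000/250 ≈ 12.000 μg/mL.
Before the 5th dose, 4 doses have been given. Superposition: Cmin = C₀·(f + f² + … + f^4).
≈ 12.000 × (0.2500 + 0.0625 + 0.0156 + 0.0039) ≈ 12.000 × 0.3320 ≈ 3.984 μg/mL.

4.0 μg/mL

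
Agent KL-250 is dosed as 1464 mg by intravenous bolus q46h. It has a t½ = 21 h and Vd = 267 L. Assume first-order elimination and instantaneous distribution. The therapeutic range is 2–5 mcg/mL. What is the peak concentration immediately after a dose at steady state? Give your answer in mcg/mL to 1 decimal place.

7.0 mcg/mL

Over one 46-h interval, 46/21 ≈ 2.1905 half-lives elapse, leaving f ≈ 0.2191 of each dose.
At steady state, accumulation factor R = 1/(1 − e^(−kτ)) ≈ 1.2806.
Each bolus raises the concentration by D/Vd = 1464/267 ≈ 5.483 mcg/mL.
Cmax,ss = C₀/(1 − f) ≈ 5.483/0.7809 ≈ 7.021 mcg/mL.
Peak 7.0 mcg/mL vs MTC 5 mcg/mL: exceeds toxic threshold.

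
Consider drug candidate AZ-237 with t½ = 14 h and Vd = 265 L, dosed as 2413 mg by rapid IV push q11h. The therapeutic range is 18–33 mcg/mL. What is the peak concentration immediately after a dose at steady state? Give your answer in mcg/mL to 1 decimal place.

τ/t½ = 11/14 ≈ 0.78571, so fraction remaining f = (1/2)^(11/14) ≈ 0.5801.
At steady state, accumulation factor R = 1/(1 − e^(−kτ)) ≈ 2.3815.
Single-dose peak C₀ = D/Vd = 2413/265 ≈ 9.106 mcg/mL.
Steady-state peak Cmax,ss = C₀·R ≈ 9.106 × 2.3815 ≈ 21.686 mcg/mL.
Peak 21.7 mcg/mL vs MTC 33 mcg/mL: below toxic threshold.

21.7 mcg/mL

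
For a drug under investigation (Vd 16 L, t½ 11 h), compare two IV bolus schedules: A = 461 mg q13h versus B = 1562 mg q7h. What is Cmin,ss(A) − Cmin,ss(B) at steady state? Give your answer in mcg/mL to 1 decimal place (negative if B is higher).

Regimen A: f = (1/2)^(13/11) ≈ 0.4408; Cmin,ss = (461/16)·f/(1−f) ≈ 22.712 mcg/mL.
Regimen B: f = (1/2)^(7/11) ≈ 0.6433; Cmin,ss = (1562/16)·f/(1−f) ≈ 176.064 mcg/mL.
Difference ≈ 22.712 − 176.064 ≈ -153.352 mcg/mL.

-153.4 mcg/mL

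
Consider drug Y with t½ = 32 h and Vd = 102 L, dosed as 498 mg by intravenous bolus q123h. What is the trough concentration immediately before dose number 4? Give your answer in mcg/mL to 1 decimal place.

f = (1/2)^(τ/t½) = (1/2)^(123/32) ≈ 0.0696.
C₀ = D/Vd = 498/102 ≈ 4.882 mcg/mL.
Before the 4th dose, 3 doses have been given. Superposition: Cmin = C₀·(f + f² + … + f^3).
≈ 4.882 × (0.0696 + 0.0048 + 0.0003) ≈ 4.882 × 0.0747 ≈ 0.365 mcg/mL.

0.4 mcg/mL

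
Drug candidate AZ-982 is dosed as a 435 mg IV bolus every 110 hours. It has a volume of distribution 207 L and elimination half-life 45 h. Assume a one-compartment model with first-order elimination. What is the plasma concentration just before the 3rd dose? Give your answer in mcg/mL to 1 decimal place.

f = (1/2)^(τ/t½) = (1/2)^(110/45) ≈ 0.1837.
C₀ = D/Vd = 435/207 ≈ 2.101 mcg/mL.
Before the 3rd dose, 2 doses have been given. Superposition: Cmin = C₀·(f + f²).
≈ 2.101 × (0.1837 + 0.0337) ≈ 2.101 × 0.2174 ≈ 0.457 mcg/mL.

0.5 mcg/mL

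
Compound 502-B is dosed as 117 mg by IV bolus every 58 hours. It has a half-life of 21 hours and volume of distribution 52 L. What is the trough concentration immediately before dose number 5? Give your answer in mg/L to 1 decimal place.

f = (1/2)^(τ/t½) = (1/2)^(58/21) ≈ 0.1474.
C₀ = D/Vd = 117/52 ≈ 2.250 mg/L.
Before the 5th dose, 4 doses have been given. Superposition: Cmin = C₀·(f + f² + … + f^4).
≈ 2.250 × (0.1474 + 0.0217 + 0.0032 + 0.0005) ≈ 2.250 × 0.1728 ≈ 0.389 mg/L.

0.4 mg/L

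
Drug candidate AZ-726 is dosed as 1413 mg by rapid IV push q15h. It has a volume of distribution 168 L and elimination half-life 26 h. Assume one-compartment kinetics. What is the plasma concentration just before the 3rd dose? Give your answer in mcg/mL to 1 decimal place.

9.4 mcg/mL

f = (1/2)^(τ/t½) = (1/2)^(15/26) ≈ 0.6704.
C₀ = D/Vd = 1413/168 ≈ 8.411 mcg/mL.
Before the 3rd dose, 2 doses have been given. Superposition: Cmin = C₀·(f + f²).
≈ 8.411 × (0.6704 + 0.4494) ≈ 8.411 × 1.1198 ≈ 9.419 mcg/mL.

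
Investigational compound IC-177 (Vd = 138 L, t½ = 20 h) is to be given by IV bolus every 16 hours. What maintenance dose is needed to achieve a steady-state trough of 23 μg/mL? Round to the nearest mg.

2352 mg

τ/t½ = 16/20 ≈ 0.8, so f = (1/2)^(16/20) ≈ 0.574349.
Cmin,ss = (D/Vd)·f/(1−f), so D = Cmin,ss·Vd·(1−f)/f.
D = 23 × 138 × (1−f)/f ≈ 23 × 138 × 0.74110 ≈ 2352.25 mg.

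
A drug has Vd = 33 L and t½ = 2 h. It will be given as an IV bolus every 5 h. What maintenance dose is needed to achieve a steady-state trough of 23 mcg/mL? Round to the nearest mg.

τ/t½ = 5/2 ≈ 2.5, so f = (1/2)^(5/2) ≈ 0.176777.
Cmin,ss = (D/Vd)·f/(1−f), so D = Cmin,ss·Vd·(1−f)/f.
D = 23 × 33 × (1−f)/f ≈ 23 × 33 × 4.65684 ≈ 3534.54 mg.

3535 mg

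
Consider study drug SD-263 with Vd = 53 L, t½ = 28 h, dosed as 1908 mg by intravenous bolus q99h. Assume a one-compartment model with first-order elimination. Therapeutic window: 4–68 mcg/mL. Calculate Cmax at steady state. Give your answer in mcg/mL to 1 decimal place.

39.4 mcg/mL

Over one 99-h interval, 99/28 ≈ 3.5357 half-lives elapse, leaving f ≈ 0.0862 of each dose.
At steady state, accumulation factor R = 1/(1 − e^(−kτ)) ≈ 1.0943.
Single-dose peak C₀ = D/Vd = 1908/53 ≈ 36.000 mcg/mL.
Steady-state peak Cmax,ss = C₀·R ≈ 36.000 × 1.0943 ≈ 39.395 mcg/mL.
Peak 39.4 mcg/mL vs MTC 68 mcg/mL: below toxic threshold.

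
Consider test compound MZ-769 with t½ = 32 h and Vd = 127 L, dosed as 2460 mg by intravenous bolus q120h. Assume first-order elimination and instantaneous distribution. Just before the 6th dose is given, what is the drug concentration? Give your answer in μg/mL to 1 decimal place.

f = (1/2)^(τ/t½) = (1/2)^(120/32) ≈ 0.0743.
C₀ = D/Vd = 2460/127 ≈ 19.370 μg/mL.
Before the 6th dose, 5 doses have been given. Superposition: Cmin = C₀·(f + f² + … + f^5).
≈ 19.370 × (0.0743 + 0.0055 + 0.0004 + 0.0000 + 0.0000) ≈ 19.370 × 0.0802 ≈ 1.553 μg/mL.

1.6 μg/mL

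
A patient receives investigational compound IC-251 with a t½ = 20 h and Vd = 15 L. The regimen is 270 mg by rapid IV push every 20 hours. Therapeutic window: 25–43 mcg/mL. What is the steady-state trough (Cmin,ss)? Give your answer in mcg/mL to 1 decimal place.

18.0 mcg/mL

τ = 20 h = 1 half-life, so f = (1/2)^1 = 0.5.
Accumulation ratio R = 1/(1 − f) = 1/0.5 = 2/1.
Single-dose peak C₀ = D/Vd = 270/15 = 18 mcg/mL.
Steady-state peak Cmax,ss = C₀·R = 18 × 2/1 ≈ 36.000 mcg/mL.
Steady-state trough Cmin,ss = Cmax,ss·f ≈ 36.000 × 0.5 ≈ 18.000 mcg/mL.
Trough 18.0 mcg/mL vs MEC 25 mcg/mL: subtherapeutic.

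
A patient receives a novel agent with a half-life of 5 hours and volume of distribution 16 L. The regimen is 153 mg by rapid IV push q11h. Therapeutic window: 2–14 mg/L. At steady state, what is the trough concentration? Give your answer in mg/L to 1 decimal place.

k = ln2/t½ = ln2/5 ≈ 0.138629 h⁻¹; fraction remaining f = e^(−kτ) = e^(−0.138629×11) ≈ 0.2176.
Accumulation ratio R = 1/(1 − f) ≈ 1/0.7824 ≈ 1.2781.
Each bolus raises the concentration by D/Vd = 153/16 ≈ 9.562 mg/L.
Steady-state peak Cmax,ss = C₀·R ≈ 9.562 × 1.2781 ≈ 12.221 mg/L.
One interval later, Cmin,ss = Cmax,ss·e^(−kτ) ≈ 12.221 × 0.2176 ≈ 2.659 mg/L.
Trough 2.7 mg/L vs MEC 2 mg/L: adequate.

2.7 mg/L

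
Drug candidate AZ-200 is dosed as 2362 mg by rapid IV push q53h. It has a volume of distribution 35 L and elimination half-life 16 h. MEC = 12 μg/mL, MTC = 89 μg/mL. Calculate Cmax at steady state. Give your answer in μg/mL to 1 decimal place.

75.0 μg/mL

Over one 53-h interval, 53/16 ≈ 3.3125 half-lives elapse, leaving f ≈ 0.1007 of each dose.
At steady state, accumulation factor R = 1/(1 − e^(−kτ)) ≈ 1.1120.
Single-dose peak C₀ = D/Vd = 2362/35 ≈ 67.486 μg/mL.
Steady-state peak Cmax,ss = C₀·R ≈ 67.486 × 1.1120 ≈ 75.044 μg/mL.
Peak 75.0 μg/mL vs MTC 89 μg/mL: below toxic threshold.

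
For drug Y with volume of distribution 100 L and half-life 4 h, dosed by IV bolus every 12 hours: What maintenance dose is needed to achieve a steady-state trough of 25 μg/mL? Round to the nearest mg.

τ/t½ = 12/4 ≈ 3, so f = (1/2)^(12/4) ≈ 0.125000.
Cmin,ss = (D/Vd)·f/(1−f), so D = Cmin,ss·Vd·(1−f)/f.
D = 25 × 100 × (1−f)/f ≈ 25 × 100 × 7.00000 ≈ 17500.00 mg.

17500 mg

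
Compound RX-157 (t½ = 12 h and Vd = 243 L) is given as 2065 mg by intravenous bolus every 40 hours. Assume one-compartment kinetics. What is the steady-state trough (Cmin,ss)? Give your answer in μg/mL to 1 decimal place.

k = ln2/t½ = ln2/12 ≈ 0.057762 h⁻¹; fraction remaining f = e^(−kτ) = e^(−0.057762×40) ≈ 0.0992.
Single-dose peak C₀ = D/Vd = 2065/243 ≈ 8.498 μg/mL.
Steady-state trough Cmin,ss = C₀·f/(1−f) ≈ 8.498 × 0.0992/0.9008 ≈ 0.936 μg/mL.

0.9 μg/mL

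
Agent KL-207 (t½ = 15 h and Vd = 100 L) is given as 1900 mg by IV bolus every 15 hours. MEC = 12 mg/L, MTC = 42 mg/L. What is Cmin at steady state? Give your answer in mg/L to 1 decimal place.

19.0 mg/L

The dosing interval is 1 half-life, so f = 2^(−1) = 0.5.
At steady state, R = 1/(1 − 0.5) = 2/1.
Single-dose peak C₀ = D/Vd = 1900/100 = 19 mg/L.
Steady-state peak Cmax,ss = C₀·R = 19 × 2/1 ≈ 38.000 mg/L.
Steady-state trough Cmin,ss = Cmax,ss·f ≈ 38.000 × 0.5 ≈ 19.000 mg/L.
Trough 19.0 mg/L vs MEC 12 mg/L: adequate.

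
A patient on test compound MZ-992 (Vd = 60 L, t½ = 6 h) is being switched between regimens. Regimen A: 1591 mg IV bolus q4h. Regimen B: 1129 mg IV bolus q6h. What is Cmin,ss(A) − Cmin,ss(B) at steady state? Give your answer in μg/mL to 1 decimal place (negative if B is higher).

26.3 μg/mL

Regimen A: f = (1/2)^(4/6) ≈ 0.6300; Cmin,ss = (1591/60)·f/(1−f) ≈ 45.150 μg/mL.
Regimen B: f = (1/2)^(6/6) ≈ 0.5000; Cmin,ss = (1129/60)·f/(1−f) ≈ 18.817 μg/mL.
Difference ≈ 45.150 − 18.817 ≈ 26.333 μg/mL.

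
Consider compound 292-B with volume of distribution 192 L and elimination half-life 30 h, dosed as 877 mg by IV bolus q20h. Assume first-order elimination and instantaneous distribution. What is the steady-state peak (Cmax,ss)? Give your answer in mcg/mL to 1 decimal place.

Over one 20-h interval, 20/30 ≈ 0.66667 half-lives elapse, leaving f ≈ 0.6300 of each dose.
Accumulation ratio R = 1/(1 − f) ≈ 1/0.3700 ≈ 2.7027.
Each bolus raises the concentration by D/Vd = 877/192 ≈ 4.568 mcg/mL.
Steady-state peak Cmax,ss = C₀·R ≈ 4.568 × 2.7027 ≈ 12.346 mcg/mL.

12.3 mcg/mL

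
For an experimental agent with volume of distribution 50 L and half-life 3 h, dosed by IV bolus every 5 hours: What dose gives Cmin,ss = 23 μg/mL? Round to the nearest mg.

2501 mg

τ/t½ = 5/3 ≈ 1.6667, so f = (1/2)^(5/3) ≈ 0.314980.
Cmin,ss = (D/Vd)·f/(1−f), so D = Cmin,ss·Vd·(1−f)/f.
D = 23 × 50 × (1−f)/f ≈ 23 × 50 × 2.17480 ≈ 2501.02 mg.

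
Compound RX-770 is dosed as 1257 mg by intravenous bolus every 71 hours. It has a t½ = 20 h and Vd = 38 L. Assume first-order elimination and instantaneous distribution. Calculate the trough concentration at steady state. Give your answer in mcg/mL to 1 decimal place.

3.1 mcg/mL

τ/t½ = 71/20 ≈ 3.55, so fraction remaining f = (1/2)^(71/20) ≈ 0.0854.
At steady state, accumulation factor R = 1/(1 − e^(−kτ)) ≈ 1.0934.
Each bolus raises the concentration by D/Vd = 1257/38 ≈ 33.079 mcg/mL.
Cmax,ss = C₀/(1 − f) ≈ 33.079/0.9146 ≈ 36.168 mcg/mL.
Steady-state trough Cmin,ss = Cmax,ss·f ≈ 36.168 × 0.0854 ≈ 3.089 mcg/mL.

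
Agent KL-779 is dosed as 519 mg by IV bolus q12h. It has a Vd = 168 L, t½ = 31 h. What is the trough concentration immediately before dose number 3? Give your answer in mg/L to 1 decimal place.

f = (1/2)^(τ/t½) = (1/2)^(12/31) ≈ 0.7647.
C₀ = D/Vd = 519/168 ≈ 3.089 mg/L.
Before the 3rd dose, 2 doses have been given. Superposition: Cmin = C₀·(f + f²).
≈ 3.089 × (0.7647 + 0.5848) ≈ 3.089 × 1.3495 ≈ 4.169 mg/L.

4.2 mg/L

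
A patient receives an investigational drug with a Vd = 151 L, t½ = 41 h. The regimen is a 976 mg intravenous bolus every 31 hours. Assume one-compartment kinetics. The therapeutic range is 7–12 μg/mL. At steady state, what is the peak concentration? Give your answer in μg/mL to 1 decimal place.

Over one 31-h interval, 31/41 ≈ 0.7561 half-lives elapse, leaving f ≈ 0.5921 of each dose.
Accumulation ratio R = 1/(1 − f) ≈ 1/0.4079 ≈ 2.4516.
Single-dose peak C₀ = D/Vd = 976/151 ≈ 6.464 μg/mL.
Steady-state peak Cmax,ss = C₀·R ≈ 6.464 × 2.4516 ≈ 15.847 μg/mL.
Peak 15.8 μg/mL vs MTC 12 μg/mL: exceeds toxic threshold.

15.8 μg/mL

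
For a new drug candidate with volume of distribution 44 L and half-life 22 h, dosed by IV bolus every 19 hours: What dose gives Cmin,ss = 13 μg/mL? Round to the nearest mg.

469 mg

τ/t½ = 19/22 ≈ 0.86364, so f = (1/2)^(19/22) ≈ 0.549566.
Cmin,ss = (D/Vd)·f/(1−f), so D = Cmin,ss·Vd·(1−f)/f.
D = 13 × 44 × (1−f)/f ≈ 13 × 44 × 0.81962 ≈ 468.82 mg.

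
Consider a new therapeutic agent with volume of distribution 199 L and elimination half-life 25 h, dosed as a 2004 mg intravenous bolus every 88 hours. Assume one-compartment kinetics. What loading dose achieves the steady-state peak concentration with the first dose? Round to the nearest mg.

2195 mg

f = (1/2)^(88/25) ≈ 0.087171; accumulation ratio R = 1/(1−f) ≈ 1.09550.
Loading dose to hit Cmax,ss on first dose: D_load = D_maint·R ≈ 2004 × 1.09550 ≈ 2195.38 mg.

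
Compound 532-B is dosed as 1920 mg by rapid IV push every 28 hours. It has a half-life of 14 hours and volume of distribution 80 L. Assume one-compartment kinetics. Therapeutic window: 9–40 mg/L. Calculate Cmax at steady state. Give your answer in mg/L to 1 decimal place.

τ = 28 h = 2 half-lives, so f = (1/2)^2 = 0.25.
Accumulation ratio R = 1/(1 − f) = 1/0.75 = 4/3.
Single-dose peak C₀ = D/Vd = 1920/80 = 24 mg/L.
Steady-state peak Cmax,ss = C₀·R = 24 × 4/3 ≈ 32.000 mg/L.
Peak 32.0 mg/L vs MTC 40 mg/L: below toxic threshold.

32.0 mg/L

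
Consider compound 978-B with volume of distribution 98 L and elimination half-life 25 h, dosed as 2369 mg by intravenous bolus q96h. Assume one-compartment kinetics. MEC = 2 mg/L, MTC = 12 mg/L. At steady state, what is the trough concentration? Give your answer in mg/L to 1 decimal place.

τ/t½ = 96/25 ≈ 3.84, so fraction remaining f = (1/2)^(96/25) ≈ 0.0698.
Single-dose peak C₀ = D/Vd = 2369/98 ≈ 24.173 mg/L.
Steady-state trough Cmin,ss = C₀·f/(1−f) ≈ 24.173 × 0.0698/0.9302 ≈ 1.814 mg/L.
Trough 1.8 mg/L vs MEC 2 mg/L: subtherapeutic.

1.8 mg/L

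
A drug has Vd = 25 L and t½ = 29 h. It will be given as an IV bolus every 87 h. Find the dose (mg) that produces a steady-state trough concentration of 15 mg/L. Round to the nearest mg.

τ/t½ = 87/29 ≈ 3, so f = (1/2)^(87/29) ≈ 0.125000.
Cmin,ss = (D/Vd)·f/(1−f), so D = Cmin,ss·Vd·(1−f)/f.
D = 15 × 25 × (1−f)/f ≈ 15 × 25 × 7.00000 ≈ 2625.00 mg.

2625 mg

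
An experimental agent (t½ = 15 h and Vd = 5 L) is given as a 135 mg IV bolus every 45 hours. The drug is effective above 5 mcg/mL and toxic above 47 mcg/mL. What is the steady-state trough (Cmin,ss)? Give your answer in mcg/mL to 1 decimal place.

3.9 mcg/mL

τ = 45 h = 3 half-lives, so f = (1/2)^3 = 0.125.
At steady state, R = 1/(1 − 0.125) = 8/7.
Single-dose peak C₀ = D/Vd = 135/5 = 27 mcg/mL.
Steady-state peak Cmax,ss = C₀·R = 27 × 8/7 ≈ 30.857 mcg/mL.
Steady-state trough Cmin,ss = Cmax,ss·f ≈ 30.857 × 0.125 ≈ 3.857 mcg/mL.
Trough 3.9 mcg/mL vs MEC 5 mcg/mL: subtherapeutic.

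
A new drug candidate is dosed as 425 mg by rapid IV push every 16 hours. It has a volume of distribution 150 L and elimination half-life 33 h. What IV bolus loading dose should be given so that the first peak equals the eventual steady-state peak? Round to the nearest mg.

1489 mg

f = (1/2)^(16/33) ≈ 0.714572; accumulation ratio R = 1/(1−f) ≈ 3.50351.
Loading dose to hit Cmax,ss on first dose: D_load = D_maint·R ≈ 425 × 3.50351 ≈ 1488.99 mg.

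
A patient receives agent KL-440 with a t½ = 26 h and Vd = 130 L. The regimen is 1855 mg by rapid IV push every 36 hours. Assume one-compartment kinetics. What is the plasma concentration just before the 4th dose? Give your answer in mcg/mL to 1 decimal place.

f = (1/2)^(τ/t½) = (1/2)^(36/26) ≈ 0.3830.
C₀ = D/Vd = 1855/130 ≈ 14.269 mcg/mL.
Before the 4th dose, 3 doses have been given. Superposition: Cmin = C₀·(f + f² + … + f^3).
≈ 14.269 × (0.3830 + 0.1467 + 0.0562) ≈ 14.269 × 0.5859 ≈ 8.360 mcg/mL.

8.4 mcg/mL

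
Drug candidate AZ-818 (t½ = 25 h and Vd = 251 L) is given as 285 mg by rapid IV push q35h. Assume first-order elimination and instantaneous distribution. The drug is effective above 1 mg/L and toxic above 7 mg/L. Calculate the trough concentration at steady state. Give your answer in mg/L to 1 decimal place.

Over one 35-h interval, 35/25 ≈ 1.4 half-lives elapse, leaving f ≈ 0.3789 of each dose.
Accumulation ratio R = 1/(1 − f) ≈ 1/0.6211 ≈ 1.6100.
Single-dose peak C₀ = D/Vd = 285/251 ≈ 1.135 mg/L.
Cmax,ss = C₀/(1 − f) ≈ 1.135/0.6211 ≈ 1.827 mg/L.
One interval later, Cmin,ss = Cmax,ss·e^(−kτ) ≈ 1.827 × 0.3789 ≈ 0.692 mg/L.
Trough 0.7 mg/L vs MEC 1 mg/L: subtherapeutic.

0.7 mg/L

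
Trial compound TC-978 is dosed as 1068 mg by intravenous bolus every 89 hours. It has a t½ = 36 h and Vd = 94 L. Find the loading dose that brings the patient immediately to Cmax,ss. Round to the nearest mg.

1303 mg

f = (1/2)^(89/36) ≈ 0.180213; accumulation ratio R = 1/(1−f) ≈ 1.21983.
Loading dose to hit Cmax,ss on first dose: D_load = D_maint·R ≈ 1068 × 1.21983 ≈ 1302.78 mg.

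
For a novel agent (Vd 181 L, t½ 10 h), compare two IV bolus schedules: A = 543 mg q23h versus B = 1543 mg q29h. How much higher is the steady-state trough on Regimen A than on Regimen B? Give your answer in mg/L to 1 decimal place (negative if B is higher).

Regimen A: f = (1/2)^(23/10) ≈ 0.2031; Cmin,ss = (543/181)·f/(1−f) ≈ 0.765 mg/L.
Regimen B: f = (1/2)^(29/10) ≈ 0.1340; Cmin,ss = (1543/181)·f/(1−f) ≈ 1.319 mg/L.
Difference ≈ 0.765 − 1.319 ≈ -0.554 mg/L.

-0.6 mg/L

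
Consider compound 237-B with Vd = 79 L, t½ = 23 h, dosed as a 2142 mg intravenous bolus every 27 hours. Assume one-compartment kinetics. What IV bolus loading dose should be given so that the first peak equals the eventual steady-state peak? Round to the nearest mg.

3847 mg

f = (1/2)^(27/23) ≈ 0.443218; accumulation ratio R = 1/(1−f) ≈ 1.79604.
Loading dose to hit Cmax,ss on first dose: D_load = D_maint·R ≈ 2142 × 1.79604 ≈ 3847.12 mg.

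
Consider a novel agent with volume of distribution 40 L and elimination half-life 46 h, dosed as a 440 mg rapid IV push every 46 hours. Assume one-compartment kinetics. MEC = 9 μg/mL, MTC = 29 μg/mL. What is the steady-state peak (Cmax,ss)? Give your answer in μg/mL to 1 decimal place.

The dosing interval is 1 half-life, so f = 2^(−1) = 0.5.
At steady state, R = 1/(1 − 0.5) = 2/1.
Single-dose peak C₀ = D/Vd = 440/40 = 11 μg/mL.
Steady-state peak Cmax,ss = C₀·R = 11 × 2/1 ≈ 22.000 μg/mL.
Peak 22.0 μg/mL vs MTC 29 μg/mL: below toxic threshold.

22.0 μg/mL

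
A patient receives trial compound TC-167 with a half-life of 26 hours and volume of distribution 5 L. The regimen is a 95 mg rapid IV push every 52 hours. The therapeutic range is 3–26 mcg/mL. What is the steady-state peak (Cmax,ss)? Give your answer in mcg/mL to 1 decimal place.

25.3 mcg/mL

The dosing interval is 2 half-lives, so f = 2^(−2) = 0.25.
At steady state, R = 1/(1 − 0.25) = 4/3.
Single-dose peak C₀ = D/Vd = 95/5 = 19 mcg/mL.
Steady-state peak Cmax,ss = C₀·R = 19 × 4/3 ≈ 25.333 mcg/mL.
Peak 25.3 mcg/mL vs MTC 26 mcg/mL: below toxic threshold.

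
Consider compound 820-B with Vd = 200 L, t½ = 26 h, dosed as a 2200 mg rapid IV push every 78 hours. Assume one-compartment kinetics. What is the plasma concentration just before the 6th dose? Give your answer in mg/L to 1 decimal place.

1.6 mg/L

f = (1/2)^(τ/t½) = (1/2)^(78/26) ≈ 0.1250.
C₀ = D/Vd = 2200/200 ≈ 11.000 mg/L.
Before the 6th dose, 5 doses have been given. Superposition: Cmin = C₀·(f + f² + … + f^5).
≈ 11.000 × (0.1250 + 0.0156 + 0.0020 + 0.0002 + 0.0000) ≈ 11.000 × 0.1428 ≈ 1.571 mg/L.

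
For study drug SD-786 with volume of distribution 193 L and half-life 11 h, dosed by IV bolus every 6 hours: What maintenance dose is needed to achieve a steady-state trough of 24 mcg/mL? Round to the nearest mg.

2128 mg

τ/t½ = 6/11 ≈ 0.54545, so f = (1/2)^(6/11) ≈ 0.685175.
Cmin,ss = (D/Vd)·f/(1−f), so D = Cmin,ss·Vd·(1−f)/f.
D = 24 × 193 × (1−f)/f ≈ 24 × 193 × 0.45948 ≈ 2128.31 mg.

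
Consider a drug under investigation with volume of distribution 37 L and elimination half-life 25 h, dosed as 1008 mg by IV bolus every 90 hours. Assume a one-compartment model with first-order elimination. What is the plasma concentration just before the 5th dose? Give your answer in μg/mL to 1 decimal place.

f = (1/2)^(τ/t½) = (1/2)^(90/25) ≈ 0.0825.
C₀ = D/Vd = 1008/37 ≈ 27.243 μg/mL.
Before the 5th dose, 4 doses have been given. Superposition: Cmin = C₀·(f + f² + … + f^4).
≈ 27.243 × (0.0825 + 0.0068 + 0.0006 + 0.0000) ≈ 27.243 × 0.0899 ≈ 2.449 μg/mL.

2.4 μg/mL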